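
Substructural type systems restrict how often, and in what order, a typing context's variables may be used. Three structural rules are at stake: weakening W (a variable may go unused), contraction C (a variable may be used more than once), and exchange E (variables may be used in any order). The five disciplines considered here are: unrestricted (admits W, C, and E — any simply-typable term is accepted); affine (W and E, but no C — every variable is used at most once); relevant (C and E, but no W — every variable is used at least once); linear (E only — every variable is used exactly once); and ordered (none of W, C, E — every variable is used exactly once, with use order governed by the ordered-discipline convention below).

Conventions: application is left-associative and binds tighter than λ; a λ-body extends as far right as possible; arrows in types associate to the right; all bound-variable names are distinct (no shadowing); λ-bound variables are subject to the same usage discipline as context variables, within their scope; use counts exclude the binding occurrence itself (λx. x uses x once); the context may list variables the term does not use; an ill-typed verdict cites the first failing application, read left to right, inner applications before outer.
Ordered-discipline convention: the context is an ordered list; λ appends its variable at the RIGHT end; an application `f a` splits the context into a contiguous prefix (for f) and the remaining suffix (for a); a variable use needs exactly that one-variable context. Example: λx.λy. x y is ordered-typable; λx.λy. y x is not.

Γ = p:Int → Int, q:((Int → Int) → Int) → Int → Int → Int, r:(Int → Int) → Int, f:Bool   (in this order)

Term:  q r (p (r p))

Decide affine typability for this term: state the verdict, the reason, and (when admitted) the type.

no — uses contraction: p ×2, r ×2
variable uses: p: 2, q: 1, r: 2, f: 0
uses in reading order: q, r, p, r, p
typing: the term checks, with type Int → Int
across the five disciplines: ordered ✗; linear ✗; affine ✗; relevant ✗; unrestricted ✓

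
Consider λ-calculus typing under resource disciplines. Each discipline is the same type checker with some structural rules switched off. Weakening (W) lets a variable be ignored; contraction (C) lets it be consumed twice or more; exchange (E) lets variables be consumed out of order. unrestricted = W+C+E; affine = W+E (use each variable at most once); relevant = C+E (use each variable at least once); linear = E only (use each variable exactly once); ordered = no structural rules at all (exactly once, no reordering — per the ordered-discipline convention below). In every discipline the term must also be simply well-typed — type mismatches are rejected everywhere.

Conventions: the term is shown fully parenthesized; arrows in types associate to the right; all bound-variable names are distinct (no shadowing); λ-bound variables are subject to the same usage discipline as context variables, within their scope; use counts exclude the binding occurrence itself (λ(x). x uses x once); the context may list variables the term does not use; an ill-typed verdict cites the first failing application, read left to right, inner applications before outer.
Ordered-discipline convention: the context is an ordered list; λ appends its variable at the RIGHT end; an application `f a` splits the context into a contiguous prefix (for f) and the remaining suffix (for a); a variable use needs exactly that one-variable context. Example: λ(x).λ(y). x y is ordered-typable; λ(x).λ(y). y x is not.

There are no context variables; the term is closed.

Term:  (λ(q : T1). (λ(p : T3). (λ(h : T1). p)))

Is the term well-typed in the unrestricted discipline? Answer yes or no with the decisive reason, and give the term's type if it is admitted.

yes — type-checks (T1 → T3 → T1 → T3) and nothing is barred; term : T1 → T3 → T1 → T3
use counts: q [bound]: 0; p [bound]: 1; h [bound]: 0
uses in reading order: p
typing: well-typed — term : T1 → T3 → T1 → T3
summary: ordered ✗; linear ✗; affine ✓; relevant ✗; unrestricted ✓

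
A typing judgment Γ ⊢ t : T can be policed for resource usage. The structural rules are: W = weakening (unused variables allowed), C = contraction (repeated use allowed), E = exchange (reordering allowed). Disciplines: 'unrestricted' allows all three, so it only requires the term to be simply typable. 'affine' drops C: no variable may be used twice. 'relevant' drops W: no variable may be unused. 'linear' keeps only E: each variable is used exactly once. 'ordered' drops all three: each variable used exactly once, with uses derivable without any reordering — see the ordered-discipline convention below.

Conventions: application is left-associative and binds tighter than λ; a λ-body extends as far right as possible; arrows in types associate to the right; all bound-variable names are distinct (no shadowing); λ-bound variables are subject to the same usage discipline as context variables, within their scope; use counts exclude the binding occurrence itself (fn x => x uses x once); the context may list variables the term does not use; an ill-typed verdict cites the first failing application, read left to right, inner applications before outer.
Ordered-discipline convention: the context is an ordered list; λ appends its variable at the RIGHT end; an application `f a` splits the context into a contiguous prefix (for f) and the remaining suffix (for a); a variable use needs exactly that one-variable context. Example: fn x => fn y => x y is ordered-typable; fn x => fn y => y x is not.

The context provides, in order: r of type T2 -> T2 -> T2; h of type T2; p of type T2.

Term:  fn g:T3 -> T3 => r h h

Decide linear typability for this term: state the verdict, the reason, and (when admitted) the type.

no — needs contraction — h ×2; needs weakening: p, g unused
counts: r: 1×, h: 2×, p: 0×, g (bound): 0×
use order (left to right): r, h, h
typing: the term checks, with type (T3 -> T3) -> T2
across the five disciplines: ordered ✗; linear ✗; affine ✗; relevant ✗; unrestricted ✓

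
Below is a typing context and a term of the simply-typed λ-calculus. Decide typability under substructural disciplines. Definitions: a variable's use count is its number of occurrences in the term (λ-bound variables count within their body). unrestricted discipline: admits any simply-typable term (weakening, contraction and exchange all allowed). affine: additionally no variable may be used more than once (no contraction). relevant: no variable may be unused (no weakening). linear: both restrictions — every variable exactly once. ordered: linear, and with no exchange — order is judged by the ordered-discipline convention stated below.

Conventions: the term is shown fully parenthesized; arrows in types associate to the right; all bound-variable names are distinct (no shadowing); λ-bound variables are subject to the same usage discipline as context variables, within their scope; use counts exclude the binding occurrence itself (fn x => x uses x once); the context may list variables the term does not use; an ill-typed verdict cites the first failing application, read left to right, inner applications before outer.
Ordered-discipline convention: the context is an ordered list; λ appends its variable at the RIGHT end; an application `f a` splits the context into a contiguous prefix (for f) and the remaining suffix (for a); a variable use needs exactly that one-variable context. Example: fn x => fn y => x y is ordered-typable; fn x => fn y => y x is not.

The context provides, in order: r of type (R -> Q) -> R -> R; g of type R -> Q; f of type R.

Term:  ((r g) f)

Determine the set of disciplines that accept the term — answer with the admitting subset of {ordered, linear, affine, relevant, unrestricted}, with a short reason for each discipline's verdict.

admitted in: ordered, linear, affine, relevant, unrestricted
variable uses: r: 1×, g: 1×, f: 1×
uses in reading order: r, g, f
typing: ✓ — R
ordered ✓ (r, g, f once each; derivable with no W/C/E)
linear ✓ (r, g, f: one use apiece)
affine ✓ (at most one use each (r, g, f))
relevant ✓ (r, g, f: all used, weakening unneeded)
unrestricted ✓ (type-checks (R) and nothing is barred)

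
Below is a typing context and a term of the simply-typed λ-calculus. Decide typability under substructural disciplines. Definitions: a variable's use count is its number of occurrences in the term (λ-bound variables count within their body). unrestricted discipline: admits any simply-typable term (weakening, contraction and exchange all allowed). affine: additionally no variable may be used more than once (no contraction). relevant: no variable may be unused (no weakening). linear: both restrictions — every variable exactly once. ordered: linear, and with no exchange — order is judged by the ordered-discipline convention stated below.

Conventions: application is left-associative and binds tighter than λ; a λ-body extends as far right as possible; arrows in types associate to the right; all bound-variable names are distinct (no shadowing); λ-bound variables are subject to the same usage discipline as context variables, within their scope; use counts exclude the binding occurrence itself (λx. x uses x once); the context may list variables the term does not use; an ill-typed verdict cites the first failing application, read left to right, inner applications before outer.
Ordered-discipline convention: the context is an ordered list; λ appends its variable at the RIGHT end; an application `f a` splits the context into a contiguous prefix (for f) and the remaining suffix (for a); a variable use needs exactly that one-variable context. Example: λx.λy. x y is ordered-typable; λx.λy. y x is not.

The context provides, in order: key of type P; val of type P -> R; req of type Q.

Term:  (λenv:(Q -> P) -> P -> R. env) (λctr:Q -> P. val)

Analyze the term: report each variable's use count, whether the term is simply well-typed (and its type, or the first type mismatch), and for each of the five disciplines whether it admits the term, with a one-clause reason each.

use counts: key: 0×, val: 1×, req: 0×, env (λ-bound): 1×, ctr (λ-bound): 0×
uses in reading order: env, val
typing: ✓ — (Q -> P) -> P -> R
ordered ✗ (unused: key, req, ctr — weakening required)
linear ✗ (unused: key, req, ctr — weakening required)
affine ✓ (key, val, req, env, ctr: no repeats, contraction unneeded)
relevant ✗ (unused: key, req, ctr — weakening required)
unrestricted ✓ (well-typed at (Q -> P) -> P -> R; no restrictions here)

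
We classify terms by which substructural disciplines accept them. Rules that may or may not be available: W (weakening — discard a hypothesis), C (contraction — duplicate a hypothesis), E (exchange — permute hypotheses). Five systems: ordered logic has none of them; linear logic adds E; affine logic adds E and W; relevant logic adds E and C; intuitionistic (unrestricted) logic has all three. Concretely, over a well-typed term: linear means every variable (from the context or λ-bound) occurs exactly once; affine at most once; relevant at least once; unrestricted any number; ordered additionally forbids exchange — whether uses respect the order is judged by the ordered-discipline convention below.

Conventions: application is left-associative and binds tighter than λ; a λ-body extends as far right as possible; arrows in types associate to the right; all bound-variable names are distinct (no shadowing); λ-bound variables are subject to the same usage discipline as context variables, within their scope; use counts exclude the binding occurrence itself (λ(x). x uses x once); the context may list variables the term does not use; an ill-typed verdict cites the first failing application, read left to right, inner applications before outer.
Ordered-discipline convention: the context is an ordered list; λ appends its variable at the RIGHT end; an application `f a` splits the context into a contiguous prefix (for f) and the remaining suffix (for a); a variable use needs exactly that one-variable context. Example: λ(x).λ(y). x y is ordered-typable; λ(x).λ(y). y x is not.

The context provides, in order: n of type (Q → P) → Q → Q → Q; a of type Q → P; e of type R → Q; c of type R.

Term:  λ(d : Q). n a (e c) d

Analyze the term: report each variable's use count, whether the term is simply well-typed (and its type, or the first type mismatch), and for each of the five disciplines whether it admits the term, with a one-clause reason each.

variable uses: n ×1, a ×1, e ×1, c ×1, d (bound) ×1
uses in reading order: n, a, e, c, d
typing: the term checks, with type Q → Q
ordered: ✓, n, a, e, c, d once each; derivable with no W/C/E
linear: ✓, single use per variable (n, a, e, c, d)
affine: ✓, no duplicate uses among n, a, e, c, d
relevant: ✓, none of n, a, e, c, d goes unused
unrestricted: ✓, typability at Q → Q is all that's needed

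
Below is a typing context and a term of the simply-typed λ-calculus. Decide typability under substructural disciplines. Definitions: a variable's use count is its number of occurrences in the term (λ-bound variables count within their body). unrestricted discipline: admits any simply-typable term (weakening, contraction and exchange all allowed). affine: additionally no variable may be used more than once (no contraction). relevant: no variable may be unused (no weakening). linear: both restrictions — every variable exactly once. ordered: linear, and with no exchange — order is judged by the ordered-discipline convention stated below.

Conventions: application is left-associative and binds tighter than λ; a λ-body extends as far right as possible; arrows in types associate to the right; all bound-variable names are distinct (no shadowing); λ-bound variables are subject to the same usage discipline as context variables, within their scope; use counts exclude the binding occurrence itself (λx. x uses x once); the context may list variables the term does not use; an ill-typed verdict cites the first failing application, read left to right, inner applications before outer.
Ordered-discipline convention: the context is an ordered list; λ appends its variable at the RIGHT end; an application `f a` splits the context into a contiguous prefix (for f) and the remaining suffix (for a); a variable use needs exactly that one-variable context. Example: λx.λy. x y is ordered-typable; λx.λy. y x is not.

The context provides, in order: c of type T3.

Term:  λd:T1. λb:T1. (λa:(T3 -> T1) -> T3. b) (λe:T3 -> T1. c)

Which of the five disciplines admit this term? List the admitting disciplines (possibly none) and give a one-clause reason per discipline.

accepted by: affine, unrestricted
counts: c: 1; d (bound): 0; b (bound): 1; a (bound): 0; e (bound): 0
uses in reading order: b, c
typing: the term checks, with type T1 -> T1 -> T1
ordered: ✗ — d, a, e left unused
linear: ✗ — d, a, e left unused
affine: ✓ — at most one use each (c, d, b, a, e)
relevant: ✗ — d, a, e left unused
unrestricted: ✓ — type-checks (T1 -> T1 -> T1) and nothing is barred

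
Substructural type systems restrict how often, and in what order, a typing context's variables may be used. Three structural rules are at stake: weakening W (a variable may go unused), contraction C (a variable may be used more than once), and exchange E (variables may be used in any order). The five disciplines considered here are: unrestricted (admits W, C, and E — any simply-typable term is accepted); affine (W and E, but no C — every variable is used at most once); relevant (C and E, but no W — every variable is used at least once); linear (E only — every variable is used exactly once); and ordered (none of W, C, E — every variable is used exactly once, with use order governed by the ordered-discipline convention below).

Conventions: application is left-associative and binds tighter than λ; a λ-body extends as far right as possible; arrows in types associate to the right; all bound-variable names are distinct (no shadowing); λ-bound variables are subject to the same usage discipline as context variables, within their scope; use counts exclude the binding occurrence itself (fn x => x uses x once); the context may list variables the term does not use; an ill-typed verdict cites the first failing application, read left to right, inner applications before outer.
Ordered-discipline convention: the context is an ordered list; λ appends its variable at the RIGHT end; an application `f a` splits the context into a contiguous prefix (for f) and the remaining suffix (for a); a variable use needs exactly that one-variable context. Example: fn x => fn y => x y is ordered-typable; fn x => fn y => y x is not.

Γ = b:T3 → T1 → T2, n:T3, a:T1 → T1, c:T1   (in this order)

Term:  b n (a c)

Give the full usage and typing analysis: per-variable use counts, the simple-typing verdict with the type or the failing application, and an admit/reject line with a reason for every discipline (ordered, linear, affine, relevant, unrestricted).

variable uses: b: 1; n: 1; a: 1; c: 1
order of uses: b, n, a, c
typing: well-typed at T2
ordered ✓ (b, n, a, c: once each, no exchange needed)
linear ✓ (exactly-once usage across b, n, a, c)
affine ✓ (no duplicate uses among b, n, a, c)
relevant ✓ (every one of b, n, a, c appears)
unrestricted ✓ (type-checks (T2) and nothing is barred)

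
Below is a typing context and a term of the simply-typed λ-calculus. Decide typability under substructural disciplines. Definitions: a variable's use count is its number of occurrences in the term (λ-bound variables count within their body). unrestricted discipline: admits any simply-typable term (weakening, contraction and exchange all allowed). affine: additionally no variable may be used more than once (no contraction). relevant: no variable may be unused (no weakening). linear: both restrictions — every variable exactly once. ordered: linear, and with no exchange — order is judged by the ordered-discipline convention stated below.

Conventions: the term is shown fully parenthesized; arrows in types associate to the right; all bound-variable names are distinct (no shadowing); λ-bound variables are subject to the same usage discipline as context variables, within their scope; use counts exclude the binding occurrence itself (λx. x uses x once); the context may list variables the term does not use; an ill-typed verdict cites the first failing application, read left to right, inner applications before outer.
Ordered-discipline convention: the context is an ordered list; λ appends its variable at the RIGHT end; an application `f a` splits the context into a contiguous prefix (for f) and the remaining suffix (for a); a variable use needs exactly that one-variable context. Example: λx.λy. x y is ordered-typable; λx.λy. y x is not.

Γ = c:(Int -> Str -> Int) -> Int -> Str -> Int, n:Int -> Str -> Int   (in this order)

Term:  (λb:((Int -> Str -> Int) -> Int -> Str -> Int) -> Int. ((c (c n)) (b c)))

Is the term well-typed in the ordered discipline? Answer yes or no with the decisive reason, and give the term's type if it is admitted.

no — uses contraction: c ×3
variable uses: c: 3×, n: 1×, b (bound): 1×
order of uses: c, c, n, b, c
typing: the term checks, with type (((Int -> Str -> Int) -> Int -> Str -> Int) -> Int) -> Str -> Int
summary: ordered ✗ · linear ✗ · affine ✗ · relevant ✓ · unrestricted ✓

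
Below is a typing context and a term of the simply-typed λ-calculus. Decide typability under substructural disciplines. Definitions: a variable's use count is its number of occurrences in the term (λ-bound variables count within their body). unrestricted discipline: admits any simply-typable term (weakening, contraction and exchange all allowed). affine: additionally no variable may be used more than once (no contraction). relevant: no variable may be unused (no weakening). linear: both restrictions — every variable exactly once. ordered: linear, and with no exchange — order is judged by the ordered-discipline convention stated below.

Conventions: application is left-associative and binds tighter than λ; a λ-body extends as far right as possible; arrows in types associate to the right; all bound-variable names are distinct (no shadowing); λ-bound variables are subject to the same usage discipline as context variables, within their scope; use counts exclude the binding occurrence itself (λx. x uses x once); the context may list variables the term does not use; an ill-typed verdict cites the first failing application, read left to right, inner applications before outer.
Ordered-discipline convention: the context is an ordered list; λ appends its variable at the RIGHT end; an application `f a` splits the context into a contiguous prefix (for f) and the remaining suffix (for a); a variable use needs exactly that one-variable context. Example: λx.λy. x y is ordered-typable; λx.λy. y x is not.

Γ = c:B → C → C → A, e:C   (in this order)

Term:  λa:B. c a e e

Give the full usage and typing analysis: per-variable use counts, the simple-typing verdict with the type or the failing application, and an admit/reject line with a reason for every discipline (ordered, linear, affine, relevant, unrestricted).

use counts: c: 1; e: 2; a [bound]: 1
order of uses: c, a, e, e
typing: well-typed at B → A
ordered: ✗, e ×2 used more than once (contraction)
linear: ✗, e ×2 used more than once (contraction)
affine: ✗, e ×2 used more than once (contraction)
relevant: ✓, c, e, a: all used, weakening unneeded
unrestricted: ✓, type-checks (B → A) and nothing is barred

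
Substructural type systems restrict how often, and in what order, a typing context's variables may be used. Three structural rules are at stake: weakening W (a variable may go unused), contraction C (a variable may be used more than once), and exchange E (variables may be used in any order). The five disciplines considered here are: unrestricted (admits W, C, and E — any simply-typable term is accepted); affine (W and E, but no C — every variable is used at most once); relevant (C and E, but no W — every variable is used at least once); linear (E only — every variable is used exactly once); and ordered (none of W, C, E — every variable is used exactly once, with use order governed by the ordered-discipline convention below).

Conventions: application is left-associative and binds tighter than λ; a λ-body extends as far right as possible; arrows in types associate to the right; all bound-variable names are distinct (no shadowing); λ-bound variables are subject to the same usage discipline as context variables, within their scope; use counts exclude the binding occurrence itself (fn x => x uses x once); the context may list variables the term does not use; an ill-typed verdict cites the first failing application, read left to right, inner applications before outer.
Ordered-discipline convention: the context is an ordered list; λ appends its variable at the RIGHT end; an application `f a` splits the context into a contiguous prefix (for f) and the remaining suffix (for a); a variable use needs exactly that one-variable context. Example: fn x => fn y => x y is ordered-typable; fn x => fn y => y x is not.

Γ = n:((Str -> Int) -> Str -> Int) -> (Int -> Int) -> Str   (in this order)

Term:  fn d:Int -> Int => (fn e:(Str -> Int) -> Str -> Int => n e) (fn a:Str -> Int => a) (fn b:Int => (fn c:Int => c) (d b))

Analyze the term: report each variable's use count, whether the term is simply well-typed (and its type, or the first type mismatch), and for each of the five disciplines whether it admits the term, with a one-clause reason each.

counts: n: 1, d (bound): 1, e (bound): 1, a (bound): 1, b (bound): 1, c (bound): 1
left-to-right use order: n, e, a, c, d, b
typing: well-typed at (Int -> Int) -> Str
ordered: ✓, n, d, e, a, b, c once each; derivable with no W/C/E
linear: ✓, exactly-once usage across n, d, e, a, b, c
affine: ✓, n, d, e, a, b, c: no repeats, contraction unneeded
relevant: ✓, at least one use each (n, d, e, a, b, c)
unrestricted: ✓, well-typed at (Int -> Int) -> Str; no restrictions here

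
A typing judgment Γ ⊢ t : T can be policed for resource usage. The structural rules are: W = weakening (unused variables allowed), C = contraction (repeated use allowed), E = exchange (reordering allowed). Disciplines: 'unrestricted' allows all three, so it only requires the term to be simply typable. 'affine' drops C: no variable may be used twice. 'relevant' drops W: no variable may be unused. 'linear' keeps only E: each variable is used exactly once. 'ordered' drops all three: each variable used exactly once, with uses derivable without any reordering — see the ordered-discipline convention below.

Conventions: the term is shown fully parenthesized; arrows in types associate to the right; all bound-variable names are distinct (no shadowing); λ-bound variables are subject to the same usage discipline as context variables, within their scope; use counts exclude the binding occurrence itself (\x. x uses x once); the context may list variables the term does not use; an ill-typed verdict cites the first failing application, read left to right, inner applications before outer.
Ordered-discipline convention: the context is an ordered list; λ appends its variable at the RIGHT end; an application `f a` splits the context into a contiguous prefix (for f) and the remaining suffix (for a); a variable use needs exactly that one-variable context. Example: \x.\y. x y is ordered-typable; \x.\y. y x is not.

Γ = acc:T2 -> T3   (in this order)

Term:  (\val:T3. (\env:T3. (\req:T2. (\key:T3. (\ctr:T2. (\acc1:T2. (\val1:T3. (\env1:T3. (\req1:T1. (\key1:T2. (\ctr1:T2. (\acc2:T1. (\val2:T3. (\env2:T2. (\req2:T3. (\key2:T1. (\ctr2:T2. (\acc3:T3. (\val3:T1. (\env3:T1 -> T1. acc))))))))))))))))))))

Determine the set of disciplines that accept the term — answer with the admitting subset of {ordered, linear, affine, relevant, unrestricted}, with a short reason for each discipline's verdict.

admitted by: affine, unrestricted
variable uses: acc: 1, val (λ-bound): 0, env (λ-bound): 0, req (λ-bound): 0, key (λ-bound): 0, ctr (λ-bound): 0, acc1 (λ-bound): 0, val1 (λ-bound): 0, env1 (λ-bound): 0, req1 (λ-bound): 0, key1 (λ-bound): 0, ctr1 (λ-bound): 0, acc2 (λ-bound): 0, val2 (λ-bound): 0, env2 (λ-bound): 0, req2 (λ-bound): 0, key2 (λ-bound): 0, ctr2 (λ-bound): 0, acc3 (λ-bound): 0, val3 (λ-bound): 0, env3 (λ-bound): 0
order of uses: acc
typing: well-typed at T3 -> T3 -> T2 -> T3 -> T2 -> T2 -> T3 -> T3 -> T1 -> T2 -> T2 -> T1 -> T3 -> T2 -> T3 -> T1 -> T2 -> T3 -> T1 -> (T1 -> T1) -> T2 -> T3
ordered: ✗ — val, env, req, key, ctr, acc1, val1, env1, req1, key1, ctr1, acc2, val2, env2, req2, key2, ctr2, acc3, val3, env3 never used (weakening)
linear: ✗ — val, env, req, key, ctr, acc1, val1, env1, req1, key1, ctr1, acc2, val2, env2, req2, key2, ctr2, acc3, val3, env3 never used (weakening)
affine: ✓ — at most one use each (acc, val, env, req, key, ctr, acc1, val1, env1, req1, key1, ctr1, acc2, val2, env2, req2, key2, ctr2, acc3, val3, env3)
relevant: ✗ — val, env, req, key, ctr, acc1, val1, env1, req1, key1, ctr1, acc2, val2, env2, req2, key2, ctr2, acc3, val3, env3 never used (weakening)
unrestricted: ✓ — simply typable at T3 -> T3 -> T2 -> T3 -> T2 -> T2 -> T3 -> T3 -> T1 -> T2 -> T2 -> T1 -> T3 -> T2 -> T3 -> T1 -> T2 -> T3 -> T1 -> (T1 -> T1) -> T2 -> T3; W, C, E all held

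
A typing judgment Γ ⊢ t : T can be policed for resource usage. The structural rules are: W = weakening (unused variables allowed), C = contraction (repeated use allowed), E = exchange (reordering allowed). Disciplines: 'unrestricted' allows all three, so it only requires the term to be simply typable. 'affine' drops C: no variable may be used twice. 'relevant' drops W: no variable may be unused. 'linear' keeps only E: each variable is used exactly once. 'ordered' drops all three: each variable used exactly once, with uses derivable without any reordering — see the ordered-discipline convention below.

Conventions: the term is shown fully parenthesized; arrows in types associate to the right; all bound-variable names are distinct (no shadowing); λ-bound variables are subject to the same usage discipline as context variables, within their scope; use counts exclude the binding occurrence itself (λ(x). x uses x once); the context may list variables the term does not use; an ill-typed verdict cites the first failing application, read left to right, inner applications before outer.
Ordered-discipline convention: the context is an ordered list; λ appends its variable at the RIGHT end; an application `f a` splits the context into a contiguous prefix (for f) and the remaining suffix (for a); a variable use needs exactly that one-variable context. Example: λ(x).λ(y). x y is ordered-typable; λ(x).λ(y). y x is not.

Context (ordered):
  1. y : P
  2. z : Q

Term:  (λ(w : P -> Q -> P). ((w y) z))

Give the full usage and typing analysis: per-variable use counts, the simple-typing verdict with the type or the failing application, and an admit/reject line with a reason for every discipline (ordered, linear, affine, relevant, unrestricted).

use counts: y: 1; z: 1; w [bound]: 1
uses in reading order: w, y, z
typing: well-typed at (P -> Q -> P) -> P
ordered: ✗, no contiguous prefix/suffix split fits w, y, z
linear: ✓, exactly-once usage across y, z, w
affine: ✓, none of y, z, w used more than once
relevant: ✓, none of y, z, w goes unused
unrestricted: ✓, type-checks ((P -> Q -> P) -> P) and nothing is barred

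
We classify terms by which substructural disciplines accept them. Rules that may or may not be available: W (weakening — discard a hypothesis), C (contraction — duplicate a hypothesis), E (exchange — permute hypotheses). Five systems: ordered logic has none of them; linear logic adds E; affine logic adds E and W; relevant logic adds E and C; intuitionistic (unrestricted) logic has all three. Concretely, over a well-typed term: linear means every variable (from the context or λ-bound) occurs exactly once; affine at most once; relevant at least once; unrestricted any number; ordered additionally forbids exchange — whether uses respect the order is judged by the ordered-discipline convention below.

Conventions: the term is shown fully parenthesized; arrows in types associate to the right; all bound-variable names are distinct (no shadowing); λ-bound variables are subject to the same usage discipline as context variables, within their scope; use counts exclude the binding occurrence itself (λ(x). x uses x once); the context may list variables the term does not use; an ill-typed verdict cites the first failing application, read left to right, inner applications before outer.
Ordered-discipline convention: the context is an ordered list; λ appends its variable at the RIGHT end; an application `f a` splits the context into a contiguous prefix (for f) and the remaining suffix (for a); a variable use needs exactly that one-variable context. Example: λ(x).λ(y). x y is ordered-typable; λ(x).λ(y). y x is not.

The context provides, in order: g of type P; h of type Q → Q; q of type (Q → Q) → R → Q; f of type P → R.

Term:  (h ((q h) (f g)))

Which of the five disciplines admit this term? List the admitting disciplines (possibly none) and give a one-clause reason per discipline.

admitted in: relevant, unrestricted
usage: g: 1×; h: 2×; q: 1×; f: 1×
use order (left to right): h, q, h, f, g
typing: ✓ — Q
ordered: ✗, needs contraction — h ×2
linear: ✗, needs contraction — h ×2
affine: ✗, needs contraction — h ×2
relevant: ✓, none of g, h, q, f goes unused
unrestricted: ✓, well-typed at Q; no restrictions here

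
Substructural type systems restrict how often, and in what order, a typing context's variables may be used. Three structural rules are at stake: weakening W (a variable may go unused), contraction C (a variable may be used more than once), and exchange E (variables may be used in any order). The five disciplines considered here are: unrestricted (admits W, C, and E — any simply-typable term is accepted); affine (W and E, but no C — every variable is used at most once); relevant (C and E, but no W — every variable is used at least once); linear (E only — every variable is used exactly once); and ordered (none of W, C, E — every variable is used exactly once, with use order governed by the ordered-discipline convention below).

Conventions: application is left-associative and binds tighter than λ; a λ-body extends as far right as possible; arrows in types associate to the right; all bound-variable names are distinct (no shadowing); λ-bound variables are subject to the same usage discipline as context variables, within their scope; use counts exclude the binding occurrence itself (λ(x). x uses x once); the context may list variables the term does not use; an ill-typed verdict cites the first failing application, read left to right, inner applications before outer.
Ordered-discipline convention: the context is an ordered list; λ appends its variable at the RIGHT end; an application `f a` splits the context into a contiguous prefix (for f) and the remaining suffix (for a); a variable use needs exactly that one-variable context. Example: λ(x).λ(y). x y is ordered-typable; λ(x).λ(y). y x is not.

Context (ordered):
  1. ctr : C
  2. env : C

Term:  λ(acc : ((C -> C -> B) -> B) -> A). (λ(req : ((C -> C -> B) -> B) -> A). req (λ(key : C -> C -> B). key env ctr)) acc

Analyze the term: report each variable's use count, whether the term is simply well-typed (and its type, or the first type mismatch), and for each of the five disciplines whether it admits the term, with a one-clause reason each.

use counts: ctr=1; env=1; acc [bound]=1; req [bound]=1; key [bound]=1
use order (left to right): req, key, env, ctr, acc
typing: ✓ — (((C -> C -> B) -> B) -> A) -> A
ordered: ✗ — no ordered split (uses run req, key, env, ctr, acc)
linear: ✓ — each of ctr, env, acc, req, key used exactly once
affine: ✓ — none of ctr, env, acc, req, key used more than once
relevant: ✓ — none of ctr, env, acc, req, key goes unused
unrestricted: ✓ — type-checks ((((C -> C -> B) -> B) -> A) -> A) and nothing is barred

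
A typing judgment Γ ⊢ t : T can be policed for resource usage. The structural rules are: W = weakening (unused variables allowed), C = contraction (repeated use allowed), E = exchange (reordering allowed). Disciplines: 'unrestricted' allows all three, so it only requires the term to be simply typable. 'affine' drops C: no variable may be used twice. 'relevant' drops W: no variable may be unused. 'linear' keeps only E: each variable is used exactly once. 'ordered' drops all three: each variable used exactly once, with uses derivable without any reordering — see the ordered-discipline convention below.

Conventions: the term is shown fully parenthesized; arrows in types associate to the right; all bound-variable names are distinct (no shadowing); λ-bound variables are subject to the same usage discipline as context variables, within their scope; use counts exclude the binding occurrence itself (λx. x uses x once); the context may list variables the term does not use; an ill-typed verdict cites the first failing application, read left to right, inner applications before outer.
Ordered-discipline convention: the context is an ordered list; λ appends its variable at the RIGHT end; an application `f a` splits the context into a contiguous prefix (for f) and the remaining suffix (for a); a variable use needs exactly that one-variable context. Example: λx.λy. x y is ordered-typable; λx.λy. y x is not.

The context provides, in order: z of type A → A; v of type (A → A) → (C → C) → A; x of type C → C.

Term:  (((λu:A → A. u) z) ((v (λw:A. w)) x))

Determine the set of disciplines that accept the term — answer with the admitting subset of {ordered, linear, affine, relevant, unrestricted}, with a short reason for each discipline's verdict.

admitted by: ordered, linear, affine, relevant, unrestricted
counts: z: 1×; v: 1×; x: 1×; u [bound]: 1×; w [bound]: 1×
order of uses: u, z, v, w, x
typing: well-typed at A
ordered ✓ (single-use (z, v, x, u, w), ordered derivation ok)
linear ✓ (z, v, x, u, w: one use apiece)
affine ✓ (no duplicate uses among z, v, x, u, w)
relevant ✓ (none of z, v, x, u, w goes unused)
unrestricted ✓ (well-typed at A; no restrictions here)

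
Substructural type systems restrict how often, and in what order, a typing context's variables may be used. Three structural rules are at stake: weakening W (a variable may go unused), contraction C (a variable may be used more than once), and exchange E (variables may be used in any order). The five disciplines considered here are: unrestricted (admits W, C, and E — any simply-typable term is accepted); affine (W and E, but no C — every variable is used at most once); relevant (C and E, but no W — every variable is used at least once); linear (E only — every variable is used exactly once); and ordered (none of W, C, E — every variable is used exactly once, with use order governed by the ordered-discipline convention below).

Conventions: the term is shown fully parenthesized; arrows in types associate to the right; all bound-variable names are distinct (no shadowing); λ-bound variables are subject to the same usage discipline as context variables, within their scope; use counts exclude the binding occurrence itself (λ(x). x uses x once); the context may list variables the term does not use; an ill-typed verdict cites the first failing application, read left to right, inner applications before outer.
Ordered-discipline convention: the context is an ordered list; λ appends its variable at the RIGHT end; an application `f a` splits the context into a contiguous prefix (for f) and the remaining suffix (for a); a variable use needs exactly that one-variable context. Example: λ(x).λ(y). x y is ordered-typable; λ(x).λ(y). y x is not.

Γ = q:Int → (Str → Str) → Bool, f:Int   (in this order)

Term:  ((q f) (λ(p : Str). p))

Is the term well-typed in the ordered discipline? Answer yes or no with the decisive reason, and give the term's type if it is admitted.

yes — single-use (q, f, p), ordered derivation ok; term : Bool
use counts: q: 1, f: 1, p (bound): 1
use order (left to right): q, f, p
typing: well-typed — term : Bool
per-discipline verdicts: ordered ✓ | linear ✓ | affine ✓ | relevant ✓ | unrestricted ✓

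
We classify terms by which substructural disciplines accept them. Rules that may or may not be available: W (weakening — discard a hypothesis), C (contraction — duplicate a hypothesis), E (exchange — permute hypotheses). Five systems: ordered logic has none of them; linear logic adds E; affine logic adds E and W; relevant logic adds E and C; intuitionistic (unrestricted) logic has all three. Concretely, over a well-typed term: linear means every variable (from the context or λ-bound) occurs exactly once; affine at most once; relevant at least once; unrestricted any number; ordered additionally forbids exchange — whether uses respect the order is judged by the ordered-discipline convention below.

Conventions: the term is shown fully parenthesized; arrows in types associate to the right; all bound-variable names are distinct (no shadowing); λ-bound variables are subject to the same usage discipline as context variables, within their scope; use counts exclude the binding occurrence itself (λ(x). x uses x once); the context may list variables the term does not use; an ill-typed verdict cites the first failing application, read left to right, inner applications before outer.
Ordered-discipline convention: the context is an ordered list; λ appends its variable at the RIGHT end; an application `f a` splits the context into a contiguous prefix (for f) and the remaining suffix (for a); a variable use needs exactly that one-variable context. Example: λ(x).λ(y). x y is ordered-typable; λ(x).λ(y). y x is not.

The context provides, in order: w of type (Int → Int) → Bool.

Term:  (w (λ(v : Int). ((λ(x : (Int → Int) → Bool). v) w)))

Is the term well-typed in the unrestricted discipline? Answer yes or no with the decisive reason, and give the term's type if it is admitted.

yes — type-checks (Bool) and nothing is barred; term : Bool
use counts: w=2; v (bound)=1; x (bound)=0
order of uses: w, v, w
typing: ✓ — Bool
all disciplines: ordered ✗ | linear ✗ | affine ✗ | relevant ✗ | unrestricted ✓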